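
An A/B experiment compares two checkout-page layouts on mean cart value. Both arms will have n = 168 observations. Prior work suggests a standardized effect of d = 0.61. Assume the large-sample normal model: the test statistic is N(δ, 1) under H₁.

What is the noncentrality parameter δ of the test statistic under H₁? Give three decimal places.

δ ≈ 5.591

The noncentrality parameter scales effect size by the design's sample-size factor: δ = d·√(n/2) = 0.61 × √(168/2) = 5.5907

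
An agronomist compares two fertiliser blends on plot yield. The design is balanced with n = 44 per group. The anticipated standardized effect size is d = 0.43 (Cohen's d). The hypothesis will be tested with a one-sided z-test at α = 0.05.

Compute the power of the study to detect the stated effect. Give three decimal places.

Noncentrality parameter: δ = d·√(n/2) = 0.43 × √(44/2) = 2.0169
One-sided α = 0.05 → critical value z_{0.05} = 1.645.
Power = P(Z > 1.645 − δ) = Φ(0.372) = 0.6451.

Power ≈ 0.645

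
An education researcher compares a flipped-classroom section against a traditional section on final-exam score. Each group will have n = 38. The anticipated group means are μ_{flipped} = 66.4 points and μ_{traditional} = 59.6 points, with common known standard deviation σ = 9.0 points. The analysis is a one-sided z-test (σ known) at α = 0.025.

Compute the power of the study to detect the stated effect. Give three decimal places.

Standardized effect: d = |μ_{flipped} − μ_{traditional}| / σ = |66.4 − 59.6| / 9.0 = 0.7556
Noncentrality parameter: δ = d·√(n/2) = 0.7556 × √(38/2) = 3.2934
Critical value for a one-sided test at α = 0.025: z_α = 1.960.
Power = P(Z > 1.960 − δ) = Φ(1.333) = 0.9088.

Power ≈ 0.909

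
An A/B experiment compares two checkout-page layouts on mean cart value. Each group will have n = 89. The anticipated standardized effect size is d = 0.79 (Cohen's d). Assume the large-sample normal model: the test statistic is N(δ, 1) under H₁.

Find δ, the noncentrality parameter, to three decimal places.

δ = d·√(n/2) = 0.79 × √(89/2) = 5.2700

δ ≈ 5.270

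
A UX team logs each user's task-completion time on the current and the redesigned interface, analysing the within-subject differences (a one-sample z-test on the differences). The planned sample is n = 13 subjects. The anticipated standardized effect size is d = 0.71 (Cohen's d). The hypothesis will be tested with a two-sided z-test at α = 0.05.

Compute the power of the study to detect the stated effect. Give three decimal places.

Power ≈ 0.726

Noncentrality parameter: δ = d·√n = 0.71 × √13 = 2.5599
Critical value for a two-sided test at α = 0.05: z_{α/2} = 1.960.
Power = Φ(δ − 1.960) + Φ(−δ − 1.960) = Φ(0.600) + Φ(-4.520) = 0.7257 + 0.0000 = 0.7257.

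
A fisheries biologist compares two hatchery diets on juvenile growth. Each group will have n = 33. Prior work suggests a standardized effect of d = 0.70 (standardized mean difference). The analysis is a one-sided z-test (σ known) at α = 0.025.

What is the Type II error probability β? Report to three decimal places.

β ≈ 0.188

Noncentrality parameter: δ = d·√(n/2) = 0.70 × √(33/2) = 2.8434
One-sided α = 0.025 → critical value z_{0.025} = 1.960.
Power = P(Z > 1.960 − δ) = Φ(0.883) = 0.8115.
Type II error: β = 1 − power = 1 − 0.8115 = 0.1885.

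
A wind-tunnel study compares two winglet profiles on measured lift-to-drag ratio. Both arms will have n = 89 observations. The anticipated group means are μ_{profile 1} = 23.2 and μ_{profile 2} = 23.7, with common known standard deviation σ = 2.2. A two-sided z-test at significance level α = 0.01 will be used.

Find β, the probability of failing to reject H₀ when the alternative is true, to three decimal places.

β ≈ 0.855

Standardized effect: d = |μ_{profile 1} − μ_{profile 2}| / σ = |23.2 − 23.7| / 2.2 = 0.2273
Noncentrality parameter: δ = d·√(n/2) = 0.2273 × √(89/2) = 1.5161
Critical value for a two-sided test at α = 0.01: z_{α/2} = 2.576.
Power = Φ(δ − 2.576) + Φ(−δ − 2.576) = Φ(-1.060) + Φ(-4.092) = 0.1446 + 0.0000 = 0.1447.
Type II error: β = 1 − power = 1 − 0.1447 = 0.8553.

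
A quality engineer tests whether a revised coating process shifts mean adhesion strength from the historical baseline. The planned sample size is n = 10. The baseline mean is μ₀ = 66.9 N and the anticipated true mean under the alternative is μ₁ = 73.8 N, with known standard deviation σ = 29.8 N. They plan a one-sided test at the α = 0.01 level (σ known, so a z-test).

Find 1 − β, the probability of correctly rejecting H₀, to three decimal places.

Power ≈ 0.055

Standardized effect: d = |μ₁ − μ₀| / σ = |73.8 − 66.9| / 29.8 = 0.2315
Noncentrality parameter: δ = d·√n = 0.2315 × √10 = 0.7322
One-sided α = 0.01 → critical value z_{0.01} = 2.326.
Power = P(Z > 2.326 − δ) = Φ(-1.594) = 0.0555.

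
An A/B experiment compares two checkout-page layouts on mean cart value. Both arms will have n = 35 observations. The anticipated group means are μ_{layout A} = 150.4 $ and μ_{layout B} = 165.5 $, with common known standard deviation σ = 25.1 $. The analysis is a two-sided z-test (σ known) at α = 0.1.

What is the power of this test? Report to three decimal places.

Standardized effect: d = |μ_{layout A} − μ_{layout B}| / σ = |150.4 − 165.5| / 25.1 = 0.6016
Noncentrality parameter: δ = d·√(n/2) = 0.6016 × √(35/2) = 2.5166
Two-sided α = 0.1 → critical value z_{0.05} = 1.645.
Power = Φ(δ − 1.645) + Φ(−δ − 1.645) = Φ(0.872) + Φ(-4.162) = 0.8083 + 0.0000 = 0.8084.

Power ≈ 0.808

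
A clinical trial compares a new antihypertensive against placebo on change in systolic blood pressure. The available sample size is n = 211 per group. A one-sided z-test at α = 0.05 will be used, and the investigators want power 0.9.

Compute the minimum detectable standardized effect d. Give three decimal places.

d ≈ 0.285

Need Φ(δ − 1.645) = 0.9, so δ = 1.645 + 1.282 = 2.926.
δ = d·√(n/2) ⇒ d = δ/√(n/2) = 2.926/√(211/2) = 0.2849.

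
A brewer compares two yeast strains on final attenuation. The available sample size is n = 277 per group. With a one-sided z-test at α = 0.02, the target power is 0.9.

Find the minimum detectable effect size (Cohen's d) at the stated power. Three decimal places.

d ≈ 0.283

Need Φ(δ − 2.054) = 0.9, so δ = 2.054 + 1.282 = 3.335.
δ = d·√(n/2) ⇒ d = δ/√(n/2) = 3.335/√(277/2) = 0.2834.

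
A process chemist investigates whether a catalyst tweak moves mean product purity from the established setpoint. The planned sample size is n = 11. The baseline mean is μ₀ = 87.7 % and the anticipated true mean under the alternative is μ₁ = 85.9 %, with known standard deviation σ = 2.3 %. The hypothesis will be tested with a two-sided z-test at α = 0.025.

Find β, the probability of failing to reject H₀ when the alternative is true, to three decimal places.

β ≈ 0.362

Standardized effect: d = |μ₁ − μ₀| / σ = |85.9 − 87.7| / 2.3 = 0.7826
Noncentrality parameter: δ = d·√n = 0.7826 × √11 = 2.5956
Critical value for a two-sided test at α = 0.025: z_{α/2} = 2.241.
Power = Φ(δ − 2.241) + Φ(−δ − 2.241) = Φ(0.354) + Φ(-4.837) = 0.6384 + 0.0000 = 0.6384.
Type II error: β = 1 − power = 1 − 0.6384 = 0.3616.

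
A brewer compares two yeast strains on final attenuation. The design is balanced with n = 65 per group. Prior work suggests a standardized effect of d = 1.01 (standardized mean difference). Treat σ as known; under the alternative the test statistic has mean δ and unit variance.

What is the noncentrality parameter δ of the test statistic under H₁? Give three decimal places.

δ ≈ 5.758

The noncentrality parameter scales effect size by the design's sample-size factor: δ = d·√(n/2) = 1.01 × √(65/2) = 5.7579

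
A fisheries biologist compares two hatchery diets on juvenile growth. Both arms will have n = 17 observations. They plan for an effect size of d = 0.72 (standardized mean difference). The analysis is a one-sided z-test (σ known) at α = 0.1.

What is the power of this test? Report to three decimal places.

Noncentrality parameter: δ = d·√(n/2) = 0.72 × √(17/2) = 2.0991
Critical value for a one-sided test at α = 0.1: z_α = 1.282.
Power = Φ(δ − 1.282) = Φ(0.818) = 0.7932.

Power ≈ 0.793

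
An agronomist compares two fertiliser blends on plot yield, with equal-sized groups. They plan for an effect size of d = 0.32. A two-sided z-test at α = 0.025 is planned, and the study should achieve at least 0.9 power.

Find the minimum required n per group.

Set Φ(δ − 2.241) = 0.9; then δ − 2.241 = Φ⁻¹(0.9) = 1.282, giving δ = 3.523.
(For δ > 0 the lower-tail rejection region contributes negligibly to power, so the one-term inversion is standard.)
δ = d·√(n/2) ⇒ n = 2(δ/d)² = 2 × (3.523 / 0.32)² = 242.41.
Round up to the next whole unit.

n = 243 per group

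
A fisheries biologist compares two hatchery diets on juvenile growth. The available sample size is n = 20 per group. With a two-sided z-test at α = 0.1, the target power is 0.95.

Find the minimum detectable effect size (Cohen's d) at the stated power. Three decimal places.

d ≈ 1.040

Required noncentrality: δ = z_{0.05} + z_{0.05} = 1.645 + 1.645 = 3.290.
(Lower-tail contribution to power is negligible for δ > 0.)
δ = d·√(n/2) ⇒ d = δ/√(n/2) = 3.290/√(20/2) = 1.0403.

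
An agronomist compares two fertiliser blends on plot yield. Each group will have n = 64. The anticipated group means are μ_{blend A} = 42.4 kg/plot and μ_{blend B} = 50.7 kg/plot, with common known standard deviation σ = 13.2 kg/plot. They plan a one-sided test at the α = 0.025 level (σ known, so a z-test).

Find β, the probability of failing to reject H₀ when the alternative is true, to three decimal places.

Standardized effect: d = |μ_{blend A} − μ_{blend B}| / σ = |42.4 − 50.7| / 13.2 = 0.6288
Noncentrality parameter: δ = d·√(n/2) = 0.6288 × √(64/2) = 3.5570
Critical value for a one-sided test at α = 0.025: z_α = 1.960.
Power = Φ(δ − 1.960) = Φ(1.597) = 0.9449.
Type II error: β = 1 − power = 1 − 0.9449 = 0.0551.

β ≈ 0.055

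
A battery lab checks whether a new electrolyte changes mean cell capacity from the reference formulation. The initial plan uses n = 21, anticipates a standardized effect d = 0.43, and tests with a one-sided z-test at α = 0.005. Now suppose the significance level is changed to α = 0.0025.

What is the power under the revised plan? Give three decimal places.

δ = d·√n = 0.43 × √21 = 1.9705 (unchanged). New critical value: z_{0.0025} = 2.807.
Revised power = P(Z > 2.807 − δ) = Φ(-0.837) = 0.2014.

Power ≈ 0.201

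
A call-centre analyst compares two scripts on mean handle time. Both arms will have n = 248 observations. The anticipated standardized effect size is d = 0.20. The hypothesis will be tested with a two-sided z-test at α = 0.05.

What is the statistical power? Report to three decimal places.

Noncentrality parameter: δ = d·√(n/2) = 0.20 × √(248/2) = 2.2271
Two-sided α = 0.05 → critical value z_{0.025} = 1.960.
Power = Φ(δ − 1.960) + Φ(−δ − 1.960) = Φ(0.267) + Φ(-4.187) = 0.6053 + 0.0000 = 0.6053.

Power ≈ 0.605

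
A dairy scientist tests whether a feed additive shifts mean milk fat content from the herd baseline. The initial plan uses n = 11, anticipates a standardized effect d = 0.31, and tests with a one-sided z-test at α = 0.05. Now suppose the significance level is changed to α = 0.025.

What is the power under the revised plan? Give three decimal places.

δ = d·√n = 0.31 × √11 = 1.0282 (unchanged). New critical value: z_{0.025} = 1.960.
Revised power = Φ(δ − 1.960) = Φ(-0.932) = 0.1757.

Power ≈ 0.176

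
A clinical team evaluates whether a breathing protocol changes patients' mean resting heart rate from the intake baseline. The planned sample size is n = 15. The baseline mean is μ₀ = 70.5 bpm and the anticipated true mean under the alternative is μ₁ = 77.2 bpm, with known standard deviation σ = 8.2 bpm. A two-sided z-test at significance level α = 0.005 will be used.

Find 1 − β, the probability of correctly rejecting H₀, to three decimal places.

Standardized effect: d = |μ₁ − μ₀| / σ = |77.2 − 70.5| / 8.2 = 0.8171
Noncentrality parameter: δ = d·√n = 0.8171 × √15 = 3.1645
Critical value for a two-sided test at α = 0.005: z_{α/2} = 2.807.
Power = Φ(δ − 2.807) + Φ(−δ − 2.807) = Φ(0.357) + Φ(-5.972) = 0.6396 + 0.0000 = 0.6396.

Power ≈ 0.640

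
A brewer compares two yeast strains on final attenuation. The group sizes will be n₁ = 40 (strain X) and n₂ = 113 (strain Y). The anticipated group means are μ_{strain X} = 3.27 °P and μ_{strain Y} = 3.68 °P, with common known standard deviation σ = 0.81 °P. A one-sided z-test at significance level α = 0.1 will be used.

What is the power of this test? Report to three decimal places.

Power ≈ 0.929

Standardized effect: d = |μ_{strain X} − μ_{strain Y}| / σ = |3.27 − 3.68| / 0.81 = 0.5062
Noncentrality parameter: δ = d / √(1/n₁ + 1/n₂) = 0.5062 / √(1/40 + 1/113) = 2.7512
One-sided α = 0.1 → critical value z_{0.1} = 1.282.
Power = Φ(δ − 1.282) = Φ(1.470) = 0.9292.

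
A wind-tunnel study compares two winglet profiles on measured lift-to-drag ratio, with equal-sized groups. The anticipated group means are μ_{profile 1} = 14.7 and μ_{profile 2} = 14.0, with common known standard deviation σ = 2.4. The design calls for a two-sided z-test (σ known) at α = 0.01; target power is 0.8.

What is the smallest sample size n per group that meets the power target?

n = 275 per group

Standardized effect: d = |μ_{profile 1} − μ_{profile 2}| / σ = |14.7 − 14.0| / 2.4 = 0.2917
For power 0.8 need Φ(δ − z_{0.005}) = 0.8, so δ = z_{0.005} + z_{0.20} = 2.576 + 0.842 = 3.417.
(The Φ(−δ − z_{α/2}) term is vanishingly small for δ > 0 and is dropped in the standard sample-size formula.)
δ = d·√(n/2) ⇒ n = 2(δ/d)² = 2 × (3.417 / 0.2917)² = 274.57.
Rounding up, n = 275 per group.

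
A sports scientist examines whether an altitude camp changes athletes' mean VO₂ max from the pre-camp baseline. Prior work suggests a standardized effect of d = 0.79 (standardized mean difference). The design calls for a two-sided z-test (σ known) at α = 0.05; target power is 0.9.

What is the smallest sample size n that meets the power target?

n = 17

For power 0.9 need Φ(δ − z_{0.025}) = 0.9, so δ = z_{0.025} + z_{0.10} = 1.960 + 1.282 = 3.242.
(Ignoring the negligible lower-tail rejection probability gives the usual closed-form inversion.)
δ = d·√n ⇒ n = (δ/d)² = (3.242 / 0.79)² = 16.84.
Round up to the next whole unit.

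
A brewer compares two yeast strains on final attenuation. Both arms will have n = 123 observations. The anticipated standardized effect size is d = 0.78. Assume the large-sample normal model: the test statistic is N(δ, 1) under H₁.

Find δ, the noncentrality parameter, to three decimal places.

δ ≈ 6.117

δ = d·√(n/2) = 0.78 × √(123/2) = 6.1169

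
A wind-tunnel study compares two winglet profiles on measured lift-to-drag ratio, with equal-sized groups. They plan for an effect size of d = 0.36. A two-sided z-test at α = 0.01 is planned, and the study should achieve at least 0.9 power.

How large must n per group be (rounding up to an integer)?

n = 230 per group

Set Φ(δ − 2.576) = 0.9; then δ − 2.576 = Φ⁻¹(0.9) = 1.282, giving δ = 3.857.
(For δ > 0 the lower-tail rejection region contributes negligibly to power, so the one-term inversion is standard.)
δ = d·√(n/2) ⇒ n = 2(δ/d)² = 2 × (3.857 / 0.36)² = 229.62.
Round up to the next whole unit.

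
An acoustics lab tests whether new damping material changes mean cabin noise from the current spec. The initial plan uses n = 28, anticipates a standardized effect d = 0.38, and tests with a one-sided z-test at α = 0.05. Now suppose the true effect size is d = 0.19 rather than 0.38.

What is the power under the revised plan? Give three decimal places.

With d = 0.19: δ = d·√n = 0.19 × √28 = 1.0054. Critical value z_{0.05} = 1.645.
Revised power = Φ(δ − 1.645) = Φ(-0.639) = 0.2613.

Power ≈ 0.261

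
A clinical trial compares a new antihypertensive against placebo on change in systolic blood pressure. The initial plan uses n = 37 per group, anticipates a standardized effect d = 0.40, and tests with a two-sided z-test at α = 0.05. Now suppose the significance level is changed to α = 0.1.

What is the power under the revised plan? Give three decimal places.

Power ≈ 0.531

δ = d·√(n/2) = 0.40 × √(37/2) = 1.7205 (unchanged). New critical value: z_{0.05} = 1.645.
Revised power = Φ(δ − 1.645) + Φ(−δ − 1.645) = Φ(0.076) + Φ(-3.365) = 0.5301 + 0.0004 = 0.5305.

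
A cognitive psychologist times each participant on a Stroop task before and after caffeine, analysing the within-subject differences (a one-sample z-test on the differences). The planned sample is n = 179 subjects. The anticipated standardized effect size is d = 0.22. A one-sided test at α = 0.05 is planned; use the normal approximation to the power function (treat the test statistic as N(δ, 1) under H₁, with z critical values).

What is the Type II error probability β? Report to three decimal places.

β ≈ 0.097

Noncentrality parameter: δ = d·√n = 0.22 × √179 = 2.9434
Critical value for a one-sided test at α = 0.05: z_α = 1.645.
Power = P(Z > 1.645 − δ) = Φ(1.299) = 0.9030.
Type II error: β = 1 − power = 1 − 0.9030 = 0.0970.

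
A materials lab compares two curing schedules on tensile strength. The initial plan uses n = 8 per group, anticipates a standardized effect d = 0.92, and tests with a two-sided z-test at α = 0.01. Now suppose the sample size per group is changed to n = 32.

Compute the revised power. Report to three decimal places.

With n = 32 per group: δ = d·√(n/2) = 0.92 × √(32/2) = 3.6800. Critical value z_{0.005} = 2.576.
Revised power = Φ(δ − 2.576) + Φ(−δ − 2.576) = Φ(1.104) + Φ(-6.256) = 0.8652 + 0.0000 = 0.8652.

Power ≈ 0.865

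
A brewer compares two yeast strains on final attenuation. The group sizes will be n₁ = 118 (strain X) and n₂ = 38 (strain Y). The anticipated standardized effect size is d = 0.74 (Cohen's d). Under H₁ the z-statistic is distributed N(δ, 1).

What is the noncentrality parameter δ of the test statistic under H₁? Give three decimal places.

δ ≈ 3.967

δ = d / √(1/n₁ + 1/n₂) = 0.74 / √(1/118 + 1/38) = 3.9674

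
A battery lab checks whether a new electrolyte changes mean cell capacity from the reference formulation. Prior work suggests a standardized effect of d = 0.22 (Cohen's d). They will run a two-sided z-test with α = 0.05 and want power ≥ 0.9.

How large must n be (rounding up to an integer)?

n = 218

Set Φ(δ − 1.960) = 0.9; then δ − 1.960 = Φ⁻¹(0.9) = 1.282, giving δ = 3.242.
(Ignoring the negligible lower-tail rejection probability gives the usual closed-form inversion.)
δ = d·√n ⇒ n = (δ/d)² = (3.242 / 0.22)² = 217.10.
Round up to the next whole unit.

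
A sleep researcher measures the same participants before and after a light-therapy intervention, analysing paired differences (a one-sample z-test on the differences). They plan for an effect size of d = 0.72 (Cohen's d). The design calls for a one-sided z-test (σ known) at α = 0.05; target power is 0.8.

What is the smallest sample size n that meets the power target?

n = 12

For power 0.8 need Φ(δ − z_{0.05}) = 0.8, so δ = z_{0.05} + z_{0.20} = 1.645 + 0.842 = 2.486.
δ = d·√n ⇒ n = (δ/d)² = (2.486 / 0.72)² = 11.93.
Rounding up, n = 12.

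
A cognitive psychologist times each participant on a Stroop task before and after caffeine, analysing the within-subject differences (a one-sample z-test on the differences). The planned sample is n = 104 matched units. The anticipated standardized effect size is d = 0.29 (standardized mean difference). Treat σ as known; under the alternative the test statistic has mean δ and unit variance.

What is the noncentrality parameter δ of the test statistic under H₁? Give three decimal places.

δ ≈ 2.957

δ = d·√n = 0.29 × √104 = 2.9574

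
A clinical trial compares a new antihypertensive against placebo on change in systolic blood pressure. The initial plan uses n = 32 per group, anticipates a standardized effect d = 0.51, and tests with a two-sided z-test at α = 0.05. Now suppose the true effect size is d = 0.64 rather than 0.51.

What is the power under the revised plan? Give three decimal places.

With d = 0.64: δ = d·√(n/2) = 0.64 × √(32/2) = 2.5600. Critical value z_{0.025} = 1.960.
Revised power = Φ(δ − 1.960) + Φ(−δ − 1.960) = Φ(0.600) + Φ(-4.520) = 0.7258 + 0.0000 = 0.7258.

Power ≈ 0.726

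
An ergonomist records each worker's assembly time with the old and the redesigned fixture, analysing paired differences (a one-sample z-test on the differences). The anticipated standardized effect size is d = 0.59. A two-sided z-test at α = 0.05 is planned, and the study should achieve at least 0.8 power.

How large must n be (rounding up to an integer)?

n = 23

Set Φ(δ − 1.960) = 0.8; then δ − 1.960 = Φ⁻¹(0.8) = 0.842, giving δ = 2.802.
(Ignoring the negligible lower-tail rejection probability gives the usual closed-form inversion.)
δ = d·√n ⇒ n = (δ/d)² = (2.802 / 0.59)² = 22.55.
Round up to the next whole unit.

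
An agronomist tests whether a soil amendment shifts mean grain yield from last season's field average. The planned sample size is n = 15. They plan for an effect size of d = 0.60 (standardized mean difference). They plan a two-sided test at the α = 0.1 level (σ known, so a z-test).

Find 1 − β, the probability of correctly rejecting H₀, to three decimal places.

Noncentrality parameter: δ = d·√n = 0.60 × √15 = 2.3238
Two-sided α = 0.1 → critical value z_{0.05} = 1.645.
Power = Φ(δ − 1.645) + Φ(−δ − 1.645) = Φ(0.679) + Φ(-3.969) = 0.7514 + 0.0000 = 0.7514.

Power ≈ 0.751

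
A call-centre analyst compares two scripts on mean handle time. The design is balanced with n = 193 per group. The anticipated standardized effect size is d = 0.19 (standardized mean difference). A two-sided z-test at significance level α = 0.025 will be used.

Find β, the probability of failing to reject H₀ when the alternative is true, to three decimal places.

Noncentrality parameter: δ = d·√(n/2) = 0.19 × √(193/2) = 1.8665
Critical value for a two-sided test at α = 0.025: z_{α/2} = 2.241.
Power = Φ(δ − 2.241) + Φ(−δ − 2.241) = Φ(-0.375) + Φ(-4.108) = 0.3538 + 0.0000 = 0.3539.
Type II error: β = 1 − power = 1 − 0.3539 = 0.6461.

β ≈ 0.646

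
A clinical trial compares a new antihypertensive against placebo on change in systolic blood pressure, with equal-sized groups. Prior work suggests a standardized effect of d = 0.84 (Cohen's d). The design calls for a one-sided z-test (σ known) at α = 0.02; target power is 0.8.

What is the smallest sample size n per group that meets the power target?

For power 0.8 need Φ(δ − z_{0.02}) = 0.8, so δ = z_{0.02} + z_{0.20} = 2.054 + 0.842 = 2.895.
δ = d·√(n/2) ⇒ n = 2(δ/d)² = 2 × (2.895 / 0.84)² = 23.76.
Rounding up, n = 24 per group.

n = 24 per group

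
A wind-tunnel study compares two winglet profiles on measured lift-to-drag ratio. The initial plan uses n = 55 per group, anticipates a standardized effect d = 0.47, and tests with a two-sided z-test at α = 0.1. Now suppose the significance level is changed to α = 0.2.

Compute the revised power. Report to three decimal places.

δ = d·√(n/2) = 0.47 × √(55/2) = 2.4647 (unchanged). New critical value: z_{0.1} = 1.282.
Revised power = Φ(δ − 1.282) + Φ(−δ − 1.282) = Φ(1.183) + Φ(-3.746) = 0.8816 + 0.0001 = 0.8817.

Power ≈ 0.882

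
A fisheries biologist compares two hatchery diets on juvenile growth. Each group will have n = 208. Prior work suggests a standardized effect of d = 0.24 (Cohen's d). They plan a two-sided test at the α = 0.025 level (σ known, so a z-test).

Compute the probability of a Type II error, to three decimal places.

Noncentrality parameter: δ = d·√(n/2) = 0.24 × √(208/2) = 2.4475
Critical value for a two-sided test at α = 0.025: z_{α/2} = 2.241.
Power = Φ(δ − 2.241) + Φ(−δ − 2.241) = Φ(0.206) + Φ(-4.689) = 0.5817 + 0.0000 = 0.5817.
Type II error: β = 1 − power = 1 − 0.5817 = 0.4183.

β ≈ 0.418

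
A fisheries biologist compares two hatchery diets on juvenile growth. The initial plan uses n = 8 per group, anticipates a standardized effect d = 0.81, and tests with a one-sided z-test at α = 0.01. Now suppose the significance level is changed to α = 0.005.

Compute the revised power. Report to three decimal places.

Power ≈ 0.170

δ = d·√(n/2) = 0.81 × √(8/2) = 1.6200 (unchanged). New critical value: z_{0.005} = 2.576.
Revised power = Φ(δ − 2.576) = Φ(-0.956) = 0.1696.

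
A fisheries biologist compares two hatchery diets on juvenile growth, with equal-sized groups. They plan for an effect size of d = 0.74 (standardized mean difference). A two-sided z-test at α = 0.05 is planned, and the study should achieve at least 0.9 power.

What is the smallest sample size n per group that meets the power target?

n = 39 per group

For power 0.9 need Φ(δ − z_{0.025}) = 0.9, so δ = z_{0.025} + z_{0.10} = 1.960 + 1.282 = 3.242.
(Ignoring the negligible lower-tail rejection probability gives the usual closed-form inversion.)
δ = d·√(n/2) ⇒ n = 2(δ/d)² = 2 × (3.242 / 0.74)² = 38.38.
Round up to the next whole unit.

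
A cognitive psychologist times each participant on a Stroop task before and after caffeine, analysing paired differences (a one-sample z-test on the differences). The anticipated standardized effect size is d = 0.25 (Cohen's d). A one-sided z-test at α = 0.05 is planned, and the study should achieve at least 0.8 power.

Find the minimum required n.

n = 99

Set Φ(δ − 1.645) = 0.8; then δ − 1.645 = Φ⁻¹(0.8) = 0.842, giving δ = 2.486.
δ = d·√n ⇒ n = (δ/d)² = (2.486 / 0.25)² = 98.92.
Rounding up, n = 99.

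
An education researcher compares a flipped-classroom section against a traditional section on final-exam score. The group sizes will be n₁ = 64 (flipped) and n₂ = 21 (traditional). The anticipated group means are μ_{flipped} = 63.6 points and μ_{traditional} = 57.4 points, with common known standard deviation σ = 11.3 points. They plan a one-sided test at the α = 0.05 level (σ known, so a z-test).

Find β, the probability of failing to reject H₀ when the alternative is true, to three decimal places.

Standardized effect: d = |μ_{flipped} − μ_{traditional}| / σ = |63.6 − 57.4| / 11.3 = 0.5487
Noncentrality parameter: δ = d / √(1/n₁ + 1/n₂) = 0.5487 / √(1/64 + 1/21) = 2.1817
One-sided α = 0.05 → critical value z_{0.05} = 1.645.
Power = P(Z > 1.645 − δ) = Φ(0.537) = 0.7043.
Type II error: β = 1 − power = 1 − 0.7043 = 0.2957.

β ≈ 0.296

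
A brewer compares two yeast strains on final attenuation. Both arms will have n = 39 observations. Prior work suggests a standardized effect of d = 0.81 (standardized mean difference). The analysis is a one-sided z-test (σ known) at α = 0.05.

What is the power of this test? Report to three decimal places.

Power ≈ 0.973

Noncentrality parameter: λ = d·√(n/2) = 0.81 × √(39/2) = 3.5769
Critical value for a one-sided test at α = 0.05: z_α = 1.645.
Power = Φ(λ − 1.645) = Φ(1.932) = 0.9733.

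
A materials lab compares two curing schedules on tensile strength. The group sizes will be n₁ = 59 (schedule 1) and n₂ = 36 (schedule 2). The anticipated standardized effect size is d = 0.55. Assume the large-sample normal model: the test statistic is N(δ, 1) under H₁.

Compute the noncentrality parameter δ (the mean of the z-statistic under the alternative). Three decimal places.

δ = d / √(1/n₁ + 1/n₂) = 0.55 / √(1/59 + 1/36) = 2.6006

δ ≈ 2.601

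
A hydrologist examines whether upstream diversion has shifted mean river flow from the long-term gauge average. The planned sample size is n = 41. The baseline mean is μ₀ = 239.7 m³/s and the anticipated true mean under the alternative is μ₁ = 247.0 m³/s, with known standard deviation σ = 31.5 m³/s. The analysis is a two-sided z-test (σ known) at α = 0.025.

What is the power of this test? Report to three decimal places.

Standardized effect: d = |μ₁ − μ₀| / σ = |247.0 − 239.7| / 31.5 = 0.2317
Noncentrality parameter: δ = d·√n = 0.2317 × √41 = 1.4839
Critical value for a two-sided test at α = 0.025: z_{α/2} = 2.241.
Power = Φ(δ − 2.241) + Φ(−δ − 2.241) = Φ(-0.758) + Φ(-3.725) = 0.2244 + 0.0001 = 0.2245.

Power ≈ 0.224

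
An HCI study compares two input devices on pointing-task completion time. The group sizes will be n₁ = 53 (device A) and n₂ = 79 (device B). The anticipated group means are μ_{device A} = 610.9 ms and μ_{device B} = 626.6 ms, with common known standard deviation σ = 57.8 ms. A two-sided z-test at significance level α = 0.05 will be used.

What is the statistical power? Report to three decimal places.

Power ≈ 0.334

Standardized effect: d = |μ_{device A} − μ_{device B}| / σ = |610.9 − 626.6| / 57.8 = 0.2716
Noncentrality parameter: δ = d / √(1/n₁ + 1/n₂) = 0.2716 / √(1/53 + 1/79) = 1.5298
Two-sided α = 0.05 → critical value z_{0.025} = 1.960.
Power = Φ(δ − 1.960) + Φ(−δ − 1.960) = Φ(-0.430) + Φ(-3.490) = 0.3335 + 0.0002 = 0.3338.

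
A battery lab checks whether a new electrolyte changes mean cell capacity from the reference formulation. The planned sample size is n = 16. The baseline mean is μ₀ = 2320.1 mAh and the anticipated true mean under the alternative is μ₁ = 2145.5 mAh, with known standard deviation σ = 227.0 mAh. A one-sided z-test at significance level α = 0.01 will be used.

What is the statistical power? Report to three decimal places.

Standardized effect: d = |μ₁ − μ₀| / σ = |2145.5 − 2320.1| / 227.0 = 0.7692
Noncentrality parameter: δ = d·√n = 0.7692 × √16 = 3.0767
Critical value for a one-sided test at α = 0.01: z_α = 2.326.
Power = P(Z > 2.326 − δ) = Φ(0.750) = 0.7735.

Power ≈ 0.773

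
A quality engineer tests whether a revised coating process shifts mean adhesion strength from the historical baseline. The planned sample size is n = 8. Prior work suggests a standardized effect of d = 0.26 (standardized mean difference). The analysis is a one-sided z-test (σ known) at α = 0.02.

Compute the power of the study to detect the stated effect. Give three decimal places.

Power ≈ 0.094

Noncentrality parameter: δ = d·√n = 0.26 × √8 = 0.7354
Critical value for a one-sided test at α = 0.02: z_α = 2.054.
Power = Φ(δ − 2.054) = Φ(-1.318) = 0.0937.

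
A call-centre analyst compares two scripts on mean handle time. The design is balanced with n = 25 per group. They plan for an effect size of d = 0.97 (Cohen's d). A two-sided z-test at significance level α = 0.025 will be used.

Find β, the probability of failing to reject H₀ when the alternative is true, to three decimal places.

Noncentrality parameter: λ = d·√(n/2) = 0.97 × √(25/2) = 3.4295
Two-sided α = 0.025 → critical value z_{0.0125} = 2.241.
Power = Φ(λ − 2.241) + Φ(−λ − 2.241) = Φ(1.188) + Φ(-5.671) = 0.8826 + 0.0000 = 0.8826.
Type II error: β = 1 − power = 1 − 0.8826 = 0.1174.

β ≈ 0.117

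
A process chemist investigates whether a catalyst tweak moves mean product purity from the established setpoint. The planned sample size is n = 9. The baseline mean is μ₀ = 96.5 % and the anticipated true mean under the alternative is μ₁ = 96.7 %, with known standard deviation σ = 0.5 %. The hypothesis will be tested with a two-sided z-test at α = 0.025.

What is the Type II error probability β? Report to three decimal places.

Standardized effect: d = |μ₁ − μ₀| / σ = |96.7 − 96.5| / 0.5 = 0.4000
Noncentrality parameter: δ = d·√n = 0.4000 × √9 = 1.2000
Two-sided α = 0.025 → critical value z_{0.0125} = 2.241.
Power = Φ(δ − 2.241) + Φ(−δ − 2.241) = Φ(-1.041) + Φ(-3.441) = 0.1488 + 0.0003 = 0.1491.
Type II error: β = 1 − power = 1 − 0.1491 = 0.8509.

β ≈ 0.851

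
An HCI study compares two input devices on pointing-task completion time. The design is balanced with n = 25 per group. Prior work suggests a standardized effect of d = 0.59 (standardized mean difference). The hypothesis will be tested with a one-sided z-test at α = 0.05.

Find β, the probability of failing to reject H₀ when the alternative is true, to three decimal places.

β ≈ 0.330

Noncentrality parameter: δ = d·√(n/2) = 0.59 × √(25/2) = 2.0860
One-sided α = 0.05 → critical value z_{0.05} = 1.645.
Power = Φ(δ − 1.645) = Φ(0.441) = 0.6704.
Type II error: β = 1 − power = 1 − 0.6704 = 0.3296.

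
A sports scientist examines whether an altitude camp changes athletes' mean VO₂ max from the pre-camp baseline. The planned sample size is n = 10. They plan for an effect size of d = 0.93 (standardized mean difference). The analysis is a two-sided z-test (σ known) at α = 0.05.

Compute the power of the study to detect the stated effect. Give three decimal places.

Power ≈ 0.837

Noncentrality parameter: δ = d·√n = 0.93 × √10 = 2.9409
Critical value for a two-sided test at α = 0.05: z_{α/2} = 1.960.
Power = Φ(δ − 1.960) + Φ(−δ − 1.960) = Φ(0.981) + Φ(-4.901) = 0.8367 + 0.0000 = 0.8367.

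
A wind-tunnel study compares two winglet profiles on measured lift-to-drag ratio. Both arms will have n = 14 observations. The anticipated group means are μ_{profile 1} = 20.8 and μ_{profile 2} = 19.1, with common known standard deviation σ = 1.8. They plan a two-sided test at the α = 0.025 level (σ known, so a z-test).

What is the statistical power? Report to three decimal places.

Power ≈ 0.602

Standardized effect: d = |μ_{profile 1} − μ_{profile 2}| / σ = |20.8 − 19.1| / 1.8 = 0.9444
Noncentrality parameter: δ = d·√(n/2) = 0.9444 × √(14/2) = 2.4988
Critical value for a two-sided test at α = 0.025: z_{α/2} = 2.241.
Power = Φ(δ − 2.241) + Φ(−δ − 2.241) = Φ(0.257) + Φ(-4.740) = 0.6016 + 0.0000 = 0.6016.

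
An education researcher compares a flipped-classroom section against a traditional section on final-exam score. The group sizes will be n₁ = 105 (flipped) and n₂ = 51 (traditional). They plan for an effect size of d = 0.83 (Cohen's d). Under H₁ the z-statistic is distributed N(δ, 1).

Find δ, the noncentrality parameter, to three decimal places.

δ ≈ 4.863

The noncentrality parameter scales effect size by the design's sample-size factor: δ = d / √(1/n₁ + 1/n₂) = 0.83 / √(1/105 + 1/51) = 4.8629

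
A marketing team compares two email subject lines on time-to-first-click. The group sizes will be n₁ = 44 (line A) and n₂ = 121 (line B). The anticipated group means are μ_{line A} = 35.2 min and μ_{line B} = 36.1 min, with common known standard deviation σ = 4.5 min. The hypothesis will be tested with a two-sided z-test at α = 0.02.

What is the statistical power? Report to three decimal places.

Standardized effect: d = |μ_{line A} − μ_{line B}| / σ = |35.2 − 36.1| / 4.5 = 0.2000
Noncentrality parameter: δ = d / √(1/n₁ + 1/n₂) = 0.2000 / √(1/44 + 1/121) = 1.1361
Two-sided α = 0.02 → critical value z_{0.01} = 2.326.
Power = Φ(δ − 2.326) + Φ(−δ − 2.326) = Φ(-1.190) + Φ(-3.462) = 0.1170 + 0.0003 = 0.1172.

Power ≈ 0.117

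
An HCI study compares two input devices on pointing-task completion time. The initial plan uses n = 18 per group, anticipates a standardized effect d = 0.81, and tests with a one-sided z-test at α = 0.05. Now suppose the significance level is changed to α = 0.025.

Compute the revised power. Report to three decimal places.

Power ≈ 0.681

δ = d·√(n/2) = 0.81 × √(18/2) = 2.4300 (unchanged). New critical value: z_{0.025} = 1.960.
Revised power = P(Z > 1.960 − δ) = Φ(0.470) = 0.6808.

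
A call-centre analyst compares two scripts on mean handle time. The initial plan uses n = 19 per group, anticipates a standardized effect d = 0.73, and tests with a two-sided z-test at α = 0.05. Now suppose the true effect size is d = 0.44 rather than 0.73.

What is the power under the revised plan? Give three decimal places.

Power ≈ 0.273

With d = 0.44: δ = d·√(n/2) = 0.44 × √(19/2) = 1.3562. Critical value z_{0.025} = 1.960.
Revised power = Φ(δ − 1.960) + Φ(−δ − 1.960) = Φ(-0.604) + Φ(-3.316) = 0.2730 + 0.0005 = 0.2734.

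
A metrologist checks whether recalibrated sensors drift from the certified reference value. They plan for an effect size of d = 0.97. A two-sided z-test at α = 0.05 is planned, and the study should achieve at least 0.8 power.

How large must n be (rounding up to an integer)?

n = 9

For power 0.8 need Φ(δ − z_{0.025}) = 0.8, so δ = z_{0.025} + z_{0.20} = 1.960 + 0.842 = 2.802.
(For δ > 0 the lower-tail rejection region contributes negligibly to power, so the one-term inversion is standard.)
δ = d·√n ⇒ n = (δ/d)² = (2.802 / 0.97)² = 8.34.
Round up to the next whole unit.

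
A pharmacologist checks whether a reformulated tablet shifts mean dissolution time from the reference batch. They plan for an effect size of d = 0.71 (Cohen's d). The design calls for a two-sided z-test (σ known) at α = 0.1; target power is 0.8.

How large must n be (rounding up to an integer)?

For power 0.8 need Φ(δ − z_{0.05}) = 0.8, so δ = z_{0.05} + z_{0.20} = 1.645 + 0.842 = 2.486.
(Ignoring the negligible lower-tail rejection probability gives the usual closed-form inversion.)
δ = d·√n ⇒ n = (δ/d)² = (2.486 / 0.71)² = 12.26.
Rounding up, n = 13.

n = 13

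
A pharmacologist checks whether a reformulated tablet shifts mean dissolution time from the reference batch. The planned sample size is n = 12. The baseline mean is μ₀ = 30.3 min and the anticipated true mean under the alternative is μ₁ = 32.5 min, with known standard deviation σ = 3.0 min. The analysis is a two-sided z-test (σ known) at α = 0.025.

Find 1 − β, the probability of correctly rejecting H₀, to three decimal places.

Power ≈ 0.618

Standardized effect: d = |μ₁ − μ₀| / σ = |32.5 − 30.3| / 3.0 = 0.7333
Noncentrality parameter: δ = d·√n = 0.7333 × √12 = 2.5403
Two-sided α = 0.025 → critical value z_{0.0125} = 2.241.
Power = Φ(δ − 2.241) + Φ(−δ − 2.241) = Φ(0.299) + Φ(-4.782) = 0.6175 + 0.0000 = 0.6175.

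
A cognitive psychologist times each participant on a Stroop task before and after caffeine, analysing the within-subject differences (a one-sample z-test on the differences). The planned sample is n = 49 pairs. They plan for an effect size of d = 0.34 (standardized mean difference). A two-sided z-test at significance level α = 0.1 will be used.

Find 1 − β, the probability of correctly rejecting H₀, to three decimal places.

Power ≈ 0.769

Noncentrality parameter: δ = d·√n = 0.34 × √49 = 2.3800
Critical value for a two-sided test at α = 0.1: z_{α/2} = 1.645.
Power = Φ(δ − 1.645) + Φ(−δ − 1.645) = Φ(0.735) + Φ(-4.025) = 0.7689 + 0.0000 = 0.7689.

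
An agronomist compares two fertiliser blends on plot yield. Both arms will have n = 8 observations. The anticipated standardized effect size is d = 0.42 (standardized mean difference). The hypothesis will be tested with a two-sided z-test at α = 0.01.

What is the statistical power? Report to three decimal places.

Power ≈ 0.042

Noncentrality parameter: δ = d·√(n/2) = 0.42 × √(8/2) = 0.8400
Critical value for a two-sided test at α = 0.01: z_{α/2} = 2.576.
Power = Φ(δ − 2.576) + Φ(−δ − 2.576) = Φ(-1.736) + Φ(-3.416) = 0.0413 + 0.0003 = 0.0416.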